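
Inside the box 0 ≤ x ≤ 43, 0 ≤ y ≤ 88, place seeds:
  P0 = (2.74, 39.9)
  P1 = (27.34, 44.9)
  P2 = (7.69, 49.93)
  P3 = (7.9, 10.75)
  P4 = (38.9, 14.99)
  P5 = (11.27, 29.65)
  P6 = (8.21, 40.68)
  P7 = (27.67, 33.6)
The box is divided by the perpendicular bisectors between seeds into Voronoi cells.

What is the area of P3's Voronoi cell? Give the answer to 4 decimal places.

Area of P3's cell: 473.5226

1. box [0,43]×[0,88]: [(0, 0) (43, 0) (43, 88) (0, 88)]
2. ⊥bis P3·P0 via (5.32,25.325): [(0, 24.3833) (0, 0) (43, 0) (43, 31.9949)]  |A|=1212.1317
3. ⊥bis P3·P1 via (17.62,27.825): [(18.0524, 27.5788) (0, 24.3833) (0, 0) (43, 0) (43, 13.3774)]  |A|=979.8999
4. ⊥bis P3·P2 via (7.795,30.34): [(18.0524, 27.5788) (0, 24.3833) (0, 0) (43, 0) (43, 13.3774)]  |A|=979.8999
5. ⊥bis P3·P4 via (23.4,12.87): [(21.6699, 25.5196) (18.0524, 27.5788) (0, 24.3833) (0, 0) (25.1603, 0)]  |A|=609.5983
6. ⊥bis P3·P5 via (9.585,20.2): [(22.7177, 17.8583) (0, 21.9091) (0, 0) (25.1603, 0)]  |A|=473.5226
7. ⊥bis P3·P6 via (8.055,25.715): [(22.7177, 17.8583) (0, 21.9091) (0, 0) (25.1603, 0)]  |A|=473.5226
8. ⊥bis P3·P7 via (17.785,22.175): [(22.7177, 17.8583) (0, 21.9091) (0, 0) (25.1603, 0)]  |A|=473.5226
9. canonical 4-gon: [(22.7177, 17.8583) (0, 21.9091) (0, 0) (25.1603, 0)]
10. shoelace: 473.5226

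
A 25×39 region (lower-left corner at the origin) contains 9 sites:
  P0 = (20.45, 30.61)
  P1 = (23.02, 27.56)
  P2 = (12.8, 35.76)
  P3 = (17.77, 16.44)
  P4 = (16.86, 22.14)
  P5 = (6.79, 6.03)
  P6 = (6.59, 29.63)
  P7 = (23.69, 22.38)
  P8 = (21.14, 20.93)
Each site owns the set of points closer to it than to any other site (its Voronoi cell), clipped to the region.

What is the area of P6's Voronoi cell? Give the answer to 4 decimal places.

1. box [0,25]×[0,39]: [(0, 0) (25, 0) (25, 39) (0, 39)]
2. ⊥bis P6·P0 via (13.52,30.12): [(0, 0) (15.6497, 0) (12.8921, 39) (0, 39)]  |A|=556.5655
3. ⊥bis P6·P1 via (14.805,28.595): [(0, 0) (11.2023, 0) (14.051, 22.6103) (12.8921, 39) (0, 39)]  |A|=506.2875
4. ⊥bis P6·P2 via (9.695,32.695): [(0, 0) (11.2023, 0) (14.051, 22.6103) (13.619, 28.7198) (3.4712, 39) (0, 39)]  |A|=457.8631
5. ⊥bis P6·P3 via (12.18,23.035): [(0, 12.7111) (13.9169, 24.5072) (13.619, 28.7198) (3.4712, 39) (0, 39)]  |A|=227.9267
6. ⊥bis P6·P4 via (11.725,25.885): [(0, 12.7111) (5.5448, 17.4109) (13.6343, 28.503) (13.619, 28.7198) (3.4712, 39) (0, 39)]  |A|=210.1976
7. ⊥bis P6·P5 via (6.69,17.83): [(0, 17.7733) (5.8452, 17.8228) (13.6343, 28.503) (13.619, 28.7198) (3.4712, 39) (0, 39)]  |A|=194.9667
8. ⊥bis P6·P7 via (15.14,26.005): [(0, 17.7733) (5.8452, 17.8228) (13.6343, 28.503) (13.619, 28.7198) (3.4712, 39) (0, 39)]  |A|=194.9667
9. ⊥bis P6·P8 via (13.865,25.28): [(0, 17.7733) (5.8452, 17.8228) (13.6343, 28.503) (13.619, 28.7198) (3.4712, 39) (0, 39)]  |A|=194.9667
10. canonical 6-gon: [(0, 17.7733) (5.8452, 17.8228) (13.6343, 28.503) (13.619, 28.7198) (3.4712, 39) (0, 39)]
11. shoelace: 194.9667

Area of P6's cell: 194.9667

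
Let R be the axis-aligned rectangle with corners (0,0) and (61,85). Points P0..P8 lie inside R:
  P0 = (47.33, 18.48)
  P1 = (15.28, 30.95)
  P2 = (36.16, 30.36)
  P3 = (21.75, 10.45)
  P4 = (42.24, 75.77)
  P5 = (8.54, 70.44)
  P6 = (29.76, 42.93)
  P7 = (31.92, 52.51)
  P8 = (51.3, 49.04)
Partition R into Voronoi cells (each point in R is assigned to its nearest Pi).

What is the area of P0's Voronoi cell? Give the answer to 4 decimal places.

Area of P0's cell: 715.0345

1. box [0,61]×[0,85]: [(0, 0) (61, 0) (61, 85) (0, 85)]
2. ⊥bis P0·P1 via (31.305,24.715): [(21.6889, 0) (61, 0) (61, 85) (54.7607, 85)]  |A|=1935.8937
3. ⊥bis P0·P2 via (41.745,24.42): [(25.1016, 8.7713) (21.6889, 0) (61, 0) (61, 42.5242)]  |A|=935.6803
4. ⊥bis P0·P3 via (34.54,14.465): [(33.7691, 16.9208) (39.0808, 0) (61, 0) (61, 42.5242)]  |A|=764.4315
5. ⊥bis P0·P4 via (44.785,47.125): [(33.7691, 16.9208) (39.0808, 0) (61, 0) (61, 42.5242)]  |A|=764.4315
6. ⊥bis P0·P5 via (27.935,44.46): [(33.7691, 16.9208) (39.0808, 0) (61, 0) (61, 42.5242)]  |A|=764.4315
7. ⊥bis P0·P6 via (38.545,30.705): [(33.7691, 16.9208) (39.0808, 0) (61, 0) (61, 42.5242)]  |A|=764.4315
8. ⊥bis P0·P7 via (39.625,35.495): [(33.7691, 16.9208) (39.0808, 0) (61, 0) (61, 42.5242)]  |A|=764.4315
9. ⊥bis P0·P8 via (49.315,33.76): [(51.3917, 33.4902) (33.7691, 16.9208) (39.0808, 0) (61, 0) (61, 32.242)]  |A|=715.0345
10. canonical 5-gon: [(51.3917, 33.4902) (33.7691, 16.9208) (39.0808, 0) (61, 0) (61, 32.242)]
11. shoelace: 715.0345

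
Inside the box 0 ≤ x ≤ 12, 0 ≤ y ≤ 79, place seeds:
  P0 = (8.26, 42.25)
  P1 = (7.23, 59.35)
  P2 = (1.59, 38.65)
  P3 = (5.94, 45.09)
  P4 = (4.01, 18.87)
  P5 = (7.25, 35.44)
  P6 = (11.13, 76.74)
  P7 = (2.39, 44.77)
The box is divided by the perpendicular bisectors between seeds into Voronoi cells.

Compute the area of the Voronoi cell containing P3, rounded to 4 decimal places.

1. box [0,12]×[0,79]: [(0, 0) (12, 0) (12, 79) (0, 79)]
2. ⊥bis P3·P0 via (7.1,43.67): [(0, 37.87) (12, 47.6728) (12, 79) (0, 79)]  |A|=434.7431
3. ⊥bis P3·P1 via (6.585,52.22): [(0, 52.8157) (0, 37.87) (12, 47.6728) (12, 51.7301)]  |A|=114.0181
4. ⊥bis P3·P2 via (3.765,41.87): [(0, 52.8157) (0, 44.4131) (4.3844, 41.4516) (12, 47.6728) (12, 51.7301)]  |A|=99.6743
5. ⊥bis P3·P4 via (4.975,31.98): [(0, 52.8157) (0, 44.4131) (4.3844, 41.4516) (12, 47.6728) (12, 51.7301)]  |A|=99.6743
6. ⊥bis P3·P5 via (6.595,40.265): [(0, 52.8157) (0, 44.4131) (4.3844, 41.4516) (12, 47.6728) (12, 51.7301)]  |A|=99.6743
7. ⊥bis P3·P6 via (8.535,60.915): [(0, 52.8157) (0, 44.4131) (4.3844, 41.4516) (12, 47.6728) (12, 51.7301)]  |A|=99.6743
8. ⊥bis P3·P7 via (4.165,44.93): [(3.4826, 52.5007) (4.4721, 41.5233) (12, 47.6728) (12, 51.7301)]  |A|=61.64
9. canonical 4-gon: [(3.4826, 52.5007) (4.4721, 41.5233) (12, 47.6728) (12, 51.7301)]
10. shoelace: 61.64

Area of P3's cell: 61.6400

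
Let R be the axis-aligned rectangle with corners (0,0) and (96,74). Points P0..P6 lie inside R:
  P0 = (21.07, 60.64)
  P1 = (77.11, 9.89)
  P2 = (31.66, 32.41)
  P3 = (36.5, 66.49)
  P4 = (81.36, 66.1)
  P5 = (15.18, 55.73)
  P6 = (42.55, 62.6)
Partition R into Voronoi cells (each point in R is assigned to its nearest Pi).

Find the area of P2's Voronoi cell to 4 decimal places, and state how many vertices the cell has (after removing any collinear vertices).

Area of P2's cell: 2227.2576 (6 vertices)

1. box [0,96]×[0,74]: [(0, 0) (96, 0) (96, 74) (0, 74)]
2. ⊥bis P2·P0 via (26.365,46.525): [(0, 36.6346) (0, 0) (96, 0) (96, 72.6474)]  |A|=5245.5359
3. ⊥bis P2·P1 via (54.385,21.15): [(76.2259, 65.2295) (0, 36.6346) (0, 0) (43.9054, 0)]  |A|=2828.2166
4. ⊥bis P2·P3 via (34.08,49.45): [(66.1506, 44.8954) (34.1397, 49.4415) (0, 36.6346) (0, 0) (43.9054, 0)]  |A|=2479.858
5. ⊥bis P2·P4 via (56.51,49.255): [(63.3275, 39.1978) (58.7531, 45.946) (34.1397, 49.4415) (0, 36.6346) (0, 0) (43.9054, 0)]  |A|=2457.301
6. ⊥bis P2·P5 via (23.42,44.07): [(63.3275, 39.1978) (58.7531, 45.946) (34.1397, 49.4415) (27.4924, 46.9479) (0, 27.5193) (0, 0) (43.9054, 0)]  |A|=2332.0003
7. ⊥bis P2·P6 via (37.105,47.505): [(62.8434, 38.2208) (32.9616, 48.9996) (27.4924, 46.9479) (0, 27.5193) (0, 0) (43.9054, 0)]  |A|=2227.2576
8. canonical 6-gon: [(62.8434, 38.2208) (32.9616, 48.9996) (27.4924, 46.9479) (0, 27.5193) (0, 0) (43.9054, 0)]
9. shoelace: 2227.2576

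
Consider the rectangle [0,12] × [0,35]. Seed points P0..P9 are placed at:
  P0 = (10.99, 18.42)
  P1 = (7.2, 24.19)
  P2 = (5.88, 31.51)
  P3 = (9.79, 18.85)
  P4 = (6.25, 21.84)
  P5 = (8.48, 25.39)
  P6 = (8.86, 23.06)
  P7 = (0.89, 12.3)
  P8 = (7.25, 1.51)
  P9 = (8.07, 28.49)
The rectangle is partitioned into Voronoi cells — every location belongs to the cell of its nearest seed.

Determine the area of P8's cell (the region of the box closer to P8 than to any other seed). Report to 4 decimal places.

Area of P8's cell: 93.3853

1. box [0,12]×[0,35]: [(0, 0) (12, 0) (12, 35) (0, 35)]
2. ⊥bis P8·P0 via (9.12,9.965): [(0, 11.9821) (0, 0) (12, 0) (12, 9.328)]  |A|=127.8606
3. ⊥bis P8·P1 via (7.225,12.85): [(0, 11.9821) (0, 0) (12, 0) (12, 9.328)]  |A|=127.8606
4. ⊥bis P8·P2 via (6.565,16.51): [(0, 11.9821) (0, 0) (12, 0) (12, 9.328)]  |A|=127.8606
5. ⊥bis P8·P3 via (8.52,10.18): [(7.4181, 10.3414) (0, 11.428) (0, 0) (12, 0) (12, 9.328)]  |A|=125.8056
6. ⊥bis P8·P4 via (6.75,11.675): [(7.4181, 10.3414) (0.4347, 11.3644) (0, 11.343) (0, 0) (12, 0) (12, 9.328)]  |A|=125.7871
7. ⊥bis P8·P5 via (7.865,13.45): [(7.4181, 10.3414) (0.4347, 11.3644) (0, 11.343) (0, 0) (12, 0) (12, 9.328)]  |A|=125.7871
8. ⊥bis P8·P6 via (8.055,12.285): [(7.4181, 10.3414) (0.4347, 11.3644) (0, 11.343) (0, 0) (12, 0) (12, 9.328)]  |A|=125.7871
9. ⊥bis P8·P7 via (4.07,6.905): [(9.2228, 9.9423) (0, 4.506) (0, 0) (12, 0) (12, 9.328)]  |A|=93.3853
10. ⊥bis P8·P9 via (7.66,15): [(9.2228, 9.9423) (0, 4.506) (0, 0) (12, 0) (12, 9.328)]  |A|=93.3853
11. canonical 5-gon: [(9.2228, 9.9423) (0, 4.506) (0, 0) (12, 0) (12, 9.328)]
12. shoelace: 93.3853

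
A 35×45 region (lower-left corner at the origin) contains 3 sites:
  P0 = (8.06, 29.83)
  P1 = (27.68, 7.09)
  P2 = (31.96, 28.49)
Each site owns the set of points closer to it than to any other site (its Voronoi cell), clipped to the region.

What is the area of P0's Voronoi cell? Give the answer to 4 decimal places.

1. box [0,35]×[0,45]: [(0, 0) (35, 0) (35, 45) (0, 45)]
2. ⊥bis P0·P1 via (17.87,18.46): [(0, 3.0418) (35, 33.2397) (35, 45) (0, 45)]  |A|=940.0732
3. ⊥bis P0·P2 via (20.01,29.16): [(0, 3.0418) (19.4884, 19.8563) (20.8981, 45) (0, 45)]  |A|=671.5758
4. canonical 4-gon: [(0, 3.0418) (19.4884, 19.8563) (20.8981, 45) (0, 45)]
5. shoelace: 671.5758

Area of P0's cell: 671.5758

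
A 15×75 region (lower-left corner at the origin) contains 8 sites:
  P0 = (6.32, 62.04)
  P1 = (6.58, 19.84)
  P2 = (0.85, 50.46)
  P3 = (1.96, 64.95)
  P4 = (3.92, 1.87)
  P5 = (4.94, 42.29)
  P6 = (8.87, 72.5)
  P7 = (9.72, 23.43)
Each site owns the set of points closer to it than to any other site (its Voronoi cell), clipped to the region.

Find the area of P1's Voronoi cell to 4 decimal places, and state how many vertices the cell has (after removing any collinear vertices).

1. box [0,15]×[0,75]: [(0, 0) (15, 0) (15, 75) (0, 75)]
2. ⊥bis P1·P0 via (6.45,40.94): [(0, 40.9003) (0, 0) (15, 0) (15, 40.9927)]  |A|=614.197
3. ⊥bis P1·P2 via (3.715,35.15): [(0, 34.4548) (0, 0) (15, 0) (15, 37.2618)]  |A|=537.8745
4. ⊥bis P1·P3 via (4.27,42.395): [(0, 34.4548) (0, 0) (15, 0) (15, 37.2618)]  |A|=537.8745
5. ⊥bis P1·P4 via (5.25,10.855): [(0, 34.4548) (0, 11.6321) (15, 9.4118) (15, 37.2618)]  |A|=380.0453
6. ⊥bis P1·P5 via (5.76,31.065): [(0, 30.6442) (0, 11.6321) (15, 9.4118) (15, 31.74)]  |A|=310.0525
7. ⊥bis P1·P6 via (7.725,46.17): [(0, 30.6442) (0, 11.6321) (15, 9.4118) (15, 31.74)]  |A|=310.0525
8. ⊥bis P1·P7 via (8.15,21.635): [(0, 28.7634) (0, 11.6321) (15, 9.4118) (15, 15.6436)]  |A|=175.2237
9. canonical 4-gon: [(0, 28.7634) (0, 11.6321) (15, 9.4118) (15, 15.6436)]
10. shoelace: 175.2237

Area of P1's cell: 175.2237 (4 vertices)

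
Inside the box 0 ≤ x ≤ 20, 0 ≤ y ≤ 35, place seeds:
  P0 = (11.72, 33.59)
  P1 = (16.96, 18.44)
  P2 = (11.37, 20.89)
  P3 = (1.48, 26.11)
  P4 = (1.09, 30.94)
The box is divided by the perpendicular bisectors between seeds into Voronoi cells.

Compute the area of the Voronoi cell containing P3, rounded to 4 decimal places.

1. box [0,20]×[0,35]: [(0, 0) (20, 0) (20, 35) (0, 35)]
2. ⊥bis P3·P0 via (6.6,29.85): [(0, 0) (20, 0) (20, 11.5056) (2.8381, 35) (0, 35)]  |A|=498.3957
3. ⊥bis P3·P1 via (9.22,22.275): [(0, 3.6667) (10.3974, 24.6514) (2.8381, 35) (0, 35)]  |A|=177.5781
4. ⊥bis P3·P2 via (6.425,23.5): [(0, 11.327) (8.4441, 27.3255) (2.8381, 35) (0, 35)]  |A|=110.8392
5. ⊥bis P3·P4 via (1.285,28.525): [(0, 28.4212) (0, 11.327) (8.4441, 27.3255) (7.2179, 29.0041)]  |A|=78.5882
6. canonical 4-gon: [(0, 28.4212) (0, 11.327) (8.4441, 27.3255) (7.2179, 29.0041)]
7. shoelace: 78.5882

Area of P3's cell: 78.5882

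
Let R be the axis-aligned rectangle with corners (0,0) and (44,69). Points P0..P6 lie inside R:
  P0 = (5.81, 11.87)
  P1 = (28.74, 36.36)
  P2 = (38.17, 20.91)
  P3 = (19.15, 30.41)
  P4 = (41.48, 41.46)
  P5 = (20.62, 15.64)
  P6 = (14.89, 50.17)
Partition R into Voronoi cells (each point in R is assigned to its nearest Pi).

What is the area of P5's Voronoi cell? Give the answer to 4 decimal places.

Area of P5's cell: 405.3573

1. box [0,44]×[0,69]: [(0, 0) (44, 0) (44, 69) (0, 69)]
2. ⊥bis P5·P0 via (13.215,13.755): [(0, 65.6686) (16.7164, 0) (44, 0) (44, 69) (0, 69)]  |A|=2487.1276
3. ⊥bis P5·P1 via (24.68,26): [(8.482, 32.3478) (16.7164, 0) (44, 0) (44, 18.4286)]  |A|=768.5561
4. ⊥bis P5·P2 via (29.395,18.275): [(27.3948, 24.9361) (8.482, 32.3478) (16.7164, 0) (34.8827, 0)]  |A|=501.8753
5. ⊥bis P5·P3 via (19.885,23.025): [(27.7341, 23.8062) (11.0784, 22.1485) (16.7164, 0) (34.8827, 0)]  |A|=405.3573
6. ⊥bis P5·P4 via (31.05,28.55): [(27.7341, 23.8062) (11.0784, 22.1485) (16.7164, 0) (34.8827, 0)]  |A|=405.3573
7. ⊥bis P5·P6 via (17.755,32.905): [(27.7341, 23.8062) (11.0784, 22.1485) (16.7164, 0) (34.8827, 0)]  |A|=405.3573
8. canonical 4-gon: [(27.7341, 23.8062) (11.0784, 22.1485) (16.7164, 0) (34.8827, 0)]
9. shoelace: 405.3573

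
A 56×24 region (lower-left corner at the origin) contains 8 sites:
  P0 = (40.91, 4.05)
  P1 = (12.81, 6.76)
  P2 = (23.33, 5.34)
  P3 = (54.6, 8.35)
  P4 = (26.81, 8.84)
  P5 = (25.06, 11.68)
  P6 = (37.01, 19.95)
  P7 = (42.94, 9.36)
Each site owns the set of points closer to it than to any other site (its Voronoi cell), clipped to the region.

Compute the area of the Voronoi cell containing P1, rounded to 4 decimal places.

1. box [0,56]×[0,24]: [(0, 0) (56, 0) (56, 24) (0, 24)]
2. ⊥bis P1·P0 via (26.86,5.405): [(0, 0) (26.3387, 0) (28.6533, 24) (0, 24)]  |A|=659.9047
3. ⊥bis P1·P2 via (18.07,6.05): [(0, 0) (17.2534, 0) (20.4929, 24) (0, 24)]  |A|=452.9553
4. ⊥bis P1·P3 via (33.705,7.555): [(0, 0) (17.2534, 0) (20.4929, 24) (0, 24)]  |A|=452.9553
5. ⊥bis P1·P4 via (19.81,7.8): [(0, 0) (17.2534, 0) (19.0221, 13.1034) (17.4031, 24) (0, 24)]  |A|=436.1213
6. ⊥bis P1·P5 via (18.935,9.22): [(0, 0) (17.2534, 0) (18.6078, 10.0346) (12.9989, 24) (0, 24)]  |A|=400.6266
7. ⊥bis P1·P6 via (24.91,13.355): [(0, 0) (17.2534, 0) (18.6078, 10.0346) (12.9989, 24) (0, 24)]  |A|=400.6266
8. ⊥bis P1·P7 via (27.875,8.06): [(0, 0) (17.2534, 0) (18.6078, 10.0346) (12.9989, 24) (0, 24)]  |A|=400.6266
9. canonical 5-gon: [(0, 0) (17.2534, 0) (18.6078, 10.0346) (12.9989, 24) (0, 24)]
10. shoelace: 400.6266

Area of P1's cell: 400.6266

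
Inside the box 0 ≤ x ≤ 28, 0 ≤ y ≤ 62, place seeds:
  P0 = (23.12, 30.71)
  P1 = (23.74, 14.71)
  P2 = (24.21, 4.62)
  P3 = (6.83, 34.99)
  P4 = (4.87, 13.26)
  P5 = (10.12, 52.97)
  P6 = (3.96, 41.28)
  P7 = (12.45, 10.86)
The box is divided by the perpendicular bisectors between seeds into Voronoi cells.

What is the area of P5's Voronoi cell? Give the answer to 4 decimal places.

Area of P5's cell: 449.4272

1. box [0,28]×[0,62]: [(0, 0) (28, 0) (28, 62) (0, 62)]
2. ⊥bis P5·P0 via (16.62,41.84): [(0, 32.1338) (28, 48.486) (28, 62) (0, 62)]  |A|=607.3228
3. ⊥bis P5·P1 via (16.93,33.84): [(0, 32.1338) (28, 48.486) (28, 62) (0, 62)]  |A|=607.3228
4. ⊥bis P5·P2 via (17.165,28.795): [(0, 32.1338) (28, 48.486) (28, 62) (0, 62)]  |A|=607.3228
5. ⊥bis P5·P3 via (8.475,43.98): [(0, 45.5308) (17.467, 42.3346) (28, 48.486) (28, 62) (0, 62)]  |A|=490.3206
6. ⊥bis P5·P4 via (7.495,33.115): [(0, 45.5308) (17.467, 42.3346) (28, 48.486) (28, 62) (0, 62)]  |A|=490.3206
7. ⊥bis P5·P6 via (7.04,47.125): [(0, 50.8347) (15.42, 42.7092) (17.467, 42.3346) (28, 48.486) (28, 62) (0, 62)]  |A|=449.4272
8. ⊥bis P5·P7 via (11.285,31.915): [(0, 50.8347) (15.42, 42.7092) (17.467, 42.3346) (28, 48.486) (28, 62) (0, 62)]  |A|=449.4272
9. canonical 6-gon: [(0, 50.8347) (15.42, 42.7092) (17.467, 42.3346) (28, 48.486) (28, 62) (0, 62)]
10. shoelace: 449.4272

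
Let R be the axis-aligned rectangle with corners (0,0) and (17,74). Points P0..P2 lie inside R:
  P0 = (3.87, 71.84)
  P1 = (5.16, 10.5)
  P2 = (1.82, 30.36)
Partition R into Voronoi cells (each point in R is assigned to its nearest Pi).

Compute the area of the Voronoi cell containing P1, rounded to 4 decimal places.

Area of P1's cell: 361.6337

1. box [0,17]×[0,74]: [(0, 0) (17, 0) (17, 74) (0, 74)]
2. ⊥bis P1·P0 via (4.515,41.17): [(0, 41.075) (0, 0) (17, 0) (17, 41.4326)]  |A|=701.3147
3. ⊥bis P1·P2 via (3.49,20.43): [(0, 19.8431) (0, 0) (17, 0) (17, 22.7021)]  |A|=361.6337
4. canonical 4-gon: [(0, 19.8431) (0, 0) (17, 0) (17, 22.7021)]
5. shoelace: 361.6337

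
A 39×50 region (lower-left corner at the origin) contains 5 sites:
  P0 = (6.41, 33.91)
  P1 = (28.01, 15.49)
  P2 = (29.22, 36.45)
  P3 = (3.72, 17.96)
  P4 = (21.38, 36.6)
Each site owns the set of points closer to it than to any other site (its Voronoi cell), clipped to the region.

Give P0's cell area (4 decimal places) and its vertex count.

1. box [0,39]×[0,50]: [(0, 0) (39, 0) (39, 50) (0, 50)]
2. ⊥bis P0·P1 via (17.21,24.7): [(0, 4.5189) (38.7853, 50) (0, 50)]  |A|=881.9987
3. ⊥bis P0·P2 via (17.815,35.18): [(0, 4.5189) (18.7773, 26.5379) (16.1647, 50) (0, 50)]  |A|=616.6361
4. ⊥bis P0·P3 via (5.065,25.935): [(0, 26.7892) (16.6037, 23.989) (18.7773, 26.5379) (16.1647, 50) (0, 50)]  |A|=431.7516
5. ⊥bis P0·P4 via (13.895,35.255): [(0, 26.7892) (15.898, 24.108) (11.2454, 50) (0, 50)]  |A|=330.0863
6. canonical 4-gon: [(0, 26.7892) (15.898, 24.108) (11.2454, 50) (0, 50)]
7. shoelace: 330.0863

Area of P0's cell: 330.0863 (4 vertices)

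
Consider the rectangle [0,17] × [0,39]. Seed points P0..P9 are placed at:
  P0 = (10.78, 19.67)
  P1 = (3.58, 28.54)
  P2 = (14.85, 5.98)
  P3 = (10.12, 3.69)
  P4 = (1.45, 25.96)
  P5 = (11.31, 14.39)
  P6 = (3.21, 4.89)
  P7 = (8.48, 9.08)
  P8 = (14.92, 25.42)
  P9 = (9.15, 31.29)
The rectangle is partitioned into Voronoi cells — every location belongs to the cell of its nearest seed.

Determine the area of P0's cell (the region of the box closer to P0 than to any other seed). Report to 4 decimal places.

1. box [0,17]×[0,39]: [(0, 0) (17, 0) (17, 39) (0, 39)]
2. ⊥bis P0·P1 via (7.18,24.105): [(0, 18.2768) (0, 0) (17, 0) (17, 32.0761)]  |A|=428.0001
3. ⊥bis P0·P2 via (12.815,12.825): [(0, 18.2768) (0, 9.0151) (17, 14.0692) (17, 32.0761)]  |A|=231.7834
4. ⊥bis P0·P3 via (10.45,11.68): [(0, 18.2768) (0, 12.1116) (9.1449, 11.7339) (17, 14.0692) (17, 32.0761)]  |A|=217.6248
5. ⊥bis P0·P4 via (6.115,22.815): [(6.7486, 23.7548) (0, 13.7446) (0, 12.1116) (9.1449, 11.7339) (17, 14.0692) (17, 32.0761)]  |A|=202.3317
6. ⊥bis P0·P5 via (11.045,17.03): [(6.7486, 23.7548) (1.574, 16.0793) (17, 17.6278) (17, 32.0761)]  |A|=129.253
7. ⊥bis P0·P6 via (6.995,12.28): [(6.7486, 23.7548) (1.574, 16.0793) (17, 17.6278) (17, 32.0761)]  |A|=129.253
8. ⊥bis P0·P7 via (9.63,14.375): [(6.7486, 23.7548) (1.6007, 16.1189) (1.7168, 16.0936) (17, 17.6278) (17, 32.0761)]  |A|=129.2503
9. ⊥bis P0·P8 via (12.85,22.545): [(8.8268, 25.4417) (6.7486, 23.7548) (1.6007, 16.1189) (1.7168, 16.0936) (17, 17.6278) (17, 19.557)]  |A|=78.0894
10. ⊥bis P0·P9 via (9.965,25.48): [(8.9679, 25.3401) (8.646, 25.295) (6.7486, 23.7548) (1.6007, 16.1189) (1.7168, 16.0936) (17, 17.6278) (17, 19.557)]  |A|=78.0699
11. canonical 7-gon: [(8.9679, 25.3401) (8.646, 25.295) (6.7486, 23.7548) (1.6007, 16.1189) (1.7168, 16.0936) (17, 17.6278) (17, 19.557)]
12. shoelace: 78.0699

Area of P0's cell: 78.0699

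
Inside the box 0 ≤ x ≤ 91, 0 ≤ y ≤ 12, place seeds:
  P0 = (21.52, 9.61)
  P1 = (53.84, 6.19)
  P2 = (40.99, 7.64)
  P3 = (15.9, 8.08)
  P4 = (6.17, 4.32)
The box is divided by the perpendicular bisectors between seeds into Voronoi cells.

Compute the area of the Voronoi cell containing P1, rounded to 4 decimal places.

1. box [0,91]×[0,12]: [(0, 0) (91, 0) (91, 12) (0, 12)]
2. ⊥bis P1·P0 via (37.68,7.9): [(36.844, 0) (91, 0) (91, 12) (38.1138, 12)]  |A|=642.2526
3. ⊥bis P1·P2 via (47.415,6.915): [(46.6347, 0) (91, 0) (91, 12) (47.9888, 12)]  |A|=524.259
4. ⊥bis P1·P3 via (34.87,7.135): [(46.6347, 0) (91, 0) (91, 12) (47.9888, 12)]  |A|=524.259
5. ⊥bis P1·P4 via (30.005,5.255): [(46.6347, 0) (91, 0) (91, 12) (47.9888, 12)]  |A|=524.259
6. canonical 4-gon: [(46.6347, 0) (91, 0) (91, 12) (47.9888, 12)]
7. shoelace: 524.259

Area of P1's cell: 524.2590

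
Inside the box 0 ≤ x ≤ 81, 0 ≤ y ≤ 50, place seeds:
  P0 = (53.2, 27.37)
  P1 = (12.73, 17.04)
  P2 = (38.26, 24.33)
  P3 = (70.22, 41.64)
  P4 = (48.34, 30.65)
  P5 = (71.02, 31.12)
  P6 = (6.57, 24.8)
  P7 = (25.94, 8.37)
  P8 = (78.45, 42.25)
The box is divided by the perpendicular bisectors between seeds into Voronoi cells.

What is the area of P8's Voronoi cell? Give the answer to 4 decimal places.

1. box [0,81]×[0,50]: [(0, 0) (81, 0) (81, 50) (0, 50)]
2. ⊥bis P8·P0 via (65.825,34.81): [(81, 9.0594) (81, 50) (56.8734, 50)]  |A|=493.878
3. ⊥bis P8·P1 via (45.59,29.645): [(81, 9.0594) (81, 50) (56.8734, 50)]  |A|=493.878
4. ⊥bis P8·P2 via (58.355,33.29): [(81, 9.0594) (81, 50) (56.8734, 50)]  |A|=493.878
5. ⊥bis P8·P3 via (74.335,41.945): [(76.1642, 17.2653) (81, 9.0594) (81, 50) (73.738, 50)]  |A|=217.8498
6. ⊥bis P8·P4 via (63.395,36.45): [(76.1642, 17.2653) (81, 9.0594) (81, 50) (73.738, 50)]  |A|=217.8498
7. ⊥bis P8·P5 via (74.735,36.685): [(74.7243, 36.6921) (81, 32.5027) (81, 50) (73.738, 50)]  |A|=103.2247
8. ⊥bis P8·P6 via (42.51,33.525): [(74.7243, 36.6921) (81, 32.5027) (81, 50) (73.738, 50)]  |A|=103.2247
9. ⊥bis P8·P7 via (52.195,25.31): [(74.7243, 36.6921) (81, 32.5027) (81, 50) (73.738, 50)]  |A|=103.2247
10. canonical 4-gon: [(74.7243, 36.6921) (81, 32.5027) (81, 50) (73.738, 50)]
11. shoelace: 103.2247

Area of P8's cell: 103.2247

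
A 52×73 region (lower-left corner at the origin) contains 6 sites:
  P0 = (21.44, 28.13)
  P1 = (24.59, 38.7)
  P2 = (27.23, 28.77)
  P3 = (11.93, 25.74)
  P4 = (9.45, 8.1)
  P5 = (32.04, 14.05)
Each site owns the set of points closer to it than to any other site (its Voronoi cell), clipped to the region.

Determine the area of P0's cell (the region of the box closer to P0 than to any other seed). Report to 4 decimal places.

1. box [0,52]×[0,73]: [(0, 0) (52, 0) (52, 73) (0, 73)]
2. ⊥bis P0·P1 via (23.015,33.415): [(0, 40.2738) (0, 0) (52, 0) (52, 24.7771)]  |A|=1691.3224
3. ⊥bis P0·P2 via (24.335,28.45): [(23.8125, 33.1773) (0, 40.2738) (0, 0) (27.4797, 0)]  |A|=935.3611
4. ⊥bis P0·P3 via (16.685,26.935): [(23.8125, 33.1773) (14.4122, 35.9788) (23.4542, 0) (27.4797, 0)]  |A|=223.2192
5. ⊥bis P0·P4 via (15.445,18.115): [(26.1882, 11.6841) (23.8125, 33.1773) (14.4122, 35.9788) (19.5137, 15.6795)]  |A|=155.2467
6. ⊥bis P0·P5 via (26.74,21.09): [(19.5357, 15.6663) (25.2708, 19.9839) (23.8125, 33.1773) (14.4122, 35.9788) (19.5137, 15.6795)]  |A|=129.4659
7. canonical 5-gon: [(19.5357, 15.6663) (25.2708, 19.9839) (23.8125, 33.1773) (14.4122, 35.9788) (19.5137, 15.6795)]
8. shoelace: 129.4659

Area of P0's cell: 129.4659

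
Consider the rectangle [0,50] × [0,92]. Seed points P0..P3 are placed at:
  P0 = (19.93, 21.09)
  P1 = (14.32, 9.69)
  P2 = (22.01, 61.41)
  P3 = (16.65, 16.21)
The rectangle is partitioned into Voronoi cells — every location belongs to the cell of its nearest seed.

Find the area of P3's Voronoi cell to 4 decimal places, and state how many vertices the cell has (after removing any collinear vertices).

Area of P3's cell: 246.5932 (3 vertices)

1. box [0,50]×[0,92]: [(0, 0) (50, 0) (50, 92) (0, 92)]
2. ⊥bis P3·P0 via (18.29,18.65): [(0, 30.9433) (0, 0) (46.0376, 0)]  |A|=712.2765
3. ⊥bis P3·P1 via (15.485,12.95): [(39.5831, 4.3383) (0, 30.9433) (0, 18.4837)]  |A|=246.5932
4. ⊥bis P3·P2 via (19.33,38.81): [(39.5831, 4.3383) (0, 30.9433) (0, 18.4837)]  |A|=246.5932
5. canonical 3-gon: [(39.5831, 4.3383) (0, 30.9433) (0, 18.4837)]
6. shoelace: 246.5932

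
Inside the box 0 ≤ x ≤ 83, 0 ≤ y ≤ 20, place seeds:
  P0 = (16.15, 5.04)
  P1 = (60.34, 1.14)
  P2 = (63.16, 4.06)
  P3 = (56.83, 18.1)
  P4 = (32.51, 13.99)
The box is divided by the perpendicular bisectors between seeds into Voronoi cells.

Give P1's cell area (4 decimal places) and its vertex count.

1. box [0,83]×[0,20]: [(0, 0) (83, 0) (83, 20) (0, 20)]
2. ⊥bis P1·P0 via (38.245,3.09): [(37.9723, 0) (83, 0) (83, 20) (39.7374, 20)]  |A|=882.9031
3. ⊥bis P1·P2 via (61.75,2.6): [(37.9723, 0) (64.4422, 0) (43.733, 20) (39.7374, 20)]  |A|=304.6549
4. ⊥bis P1·P3 via (58.585,9.62): [(38.4536, 5.4537) (37.9723, 0) (64.4422, 0) (55.2053, 8.9205)]  |A|=162.9078
5. ⊥bis P1·P4 via (46.425,7.565): [(46.1893, 7.0546) (42.932, 0) (64.4422, 0) (55.2053, 8.9205)]  |A|=124.7046
6. canonical 4-gon: [(46.1893, 7.0546) (42.932, 0) (64.4422, 0) (55.2053, 8.9205)]
7. shoelace: 124.7046

Area of P1's cell: 124.7046 (4 vertices)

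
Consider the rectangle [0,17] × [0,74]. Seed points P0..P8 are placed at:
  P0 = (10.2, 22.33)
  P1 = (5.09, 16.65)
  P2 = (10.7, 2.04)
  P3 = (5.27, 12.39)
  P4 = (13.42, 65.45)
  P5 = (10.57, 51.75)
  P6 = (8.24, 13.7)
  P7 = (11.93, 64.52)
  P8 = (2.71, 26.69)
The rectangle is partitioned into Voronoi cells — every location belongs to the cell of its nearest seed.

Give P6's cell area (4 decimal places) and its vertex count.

1. box [0,17]×[0,74]: [(0, 0) (17, 0) (17, 74) (0, 74)]
2. ⊥bis P6·P0 via (9.22,18.015): [(0, 20.109) (0, 0) (17, 0) (17, 16.248)]  |A|=309.0349
3. ⊥bis P6·P1 via (6.665,15.175): [(9.3063, 17.9954) (0, 8.0581) (0, 0) (17, 0) (17, 16.248)]  |A|=252.9603
4. ⊥bis P6·P2 via (9.47,7.87): [(9.3063, 17.9954) (0, 8.0581) (0, 5.872) (17, 9.4587) (17, 16.248)]  |A|=122.6493
5. ⊥bis P6·P3 via (6.755,13.045): [(9.3063, 17.9954) (6.0875, 14.5583) (9.0744, 7.7865) (17, 9.4587) (17, 16.248)]  |A|=82.4112
6. ⊥bis P6·P4 via (10.83,39.575): [(9.3063, 17.9954) (6.0875, 14.5583) (9.0744, 7.7865) (17, 9.4587) (17, 16.248)]  |A|=82.4112
7. ⊥bis P6·P5 via (9.405,32.725): [(9.3063, 17.9954) (6.0875, 14.5583) (9.0744, 7.7865) (17, 9.4587) (17, 16.248)]  |A|=82.4112
8. ⊥bis P6·P7 via (10.085,39.11): [(9.3063, 17.9954) (6.0875, 14.5583) (9.0744, 7.7865) (17, 9.4587) (17, 16.248)]  |A|=82.4112
9. ⊥bis P6·P8 via (5.475,20.195): [(9.3063, 17.9954) (6.0875, 14.5583) (9.0744, 7.7865) (17, 9.4587) (17, 16.248)]  |A|=82.4112
10. canonical 5-gon: [(9.3063, 17.9954) (6.0875, 14.5583) (9.0744, 7.7865) (17, 9.4587) (17, 16.248)]
11. shoelace: 82.4112

Area of P6's cell: 82.4112 (5 vertices)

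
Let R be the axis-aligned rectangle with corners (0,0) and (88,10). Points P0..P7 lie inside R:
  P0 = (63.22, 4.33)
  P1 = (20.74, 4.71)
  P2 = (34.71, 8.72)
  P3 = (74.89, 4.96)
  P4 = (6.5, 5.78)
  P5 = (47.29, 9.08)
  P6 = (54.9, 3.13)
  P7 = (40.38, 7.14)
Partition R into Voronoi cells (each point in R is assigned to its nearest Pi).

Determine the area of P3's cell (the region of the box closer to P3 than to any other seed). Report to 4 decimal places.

Area of P3's cell: 189.6416

1. box [0,88]×[0,10]: [(0, 0) (88, 0) (88, 10) (0, 10)]
2. ⊥bis P3·P0 via (69.055,4.645): [(69.3058, 0) (88, 0) (88, 10) (68.7659, 10)]  |A|=189.6416
3. ⊥bis P3·P1 via (47.815,4.835): [(69.3058, 0) (88, 0) (88, 10) (68.7659, 10)]  |A|=189.6416
4. ⊥bis P3·P2 via (54.8,6.84): [(69.3058, 0) (88, 0) (88, 10) (68.7659, 10)]  |A|=189.6416
5. ⊥bis P3·P4 via (40.695,5.37): [(69.3058, 0) (88, 0) (88, 10) (68.7659, 10)]  |A|=189.6416
6. ⊥bis P3·P5 via (61.09,7.02): [(69.3058, 0) (88, 0) (88, 10) (68.7659, 10)]  |A|=189.6416
7. ⊥bis P3·P6 via (64.895,4.045): [(69.3058, 0) (88, 0) (88, 10) (68.7659, 10)]  |A|=189.6416
8. ⊥bis P3·P7 via (57.635,6.05): [(69.3058, 0) (88, 0) (88, 10) (68.7659, 10)]  |A|=189.6416
9. canonical 4-gon: [(69.3058, 0) (88, 0) (88, 10) (68.7659, 10)]
10. shoelace: 189.6416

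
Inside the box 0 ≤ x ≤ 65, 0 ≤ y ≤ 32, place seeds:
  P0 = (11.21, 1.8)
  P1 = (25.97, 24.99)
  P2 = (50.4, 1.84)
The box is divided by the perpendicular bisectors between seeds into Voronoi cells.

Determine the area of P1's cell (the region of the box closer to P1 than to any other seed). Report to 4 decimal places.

Area of P1's cell: 840.1780

1. box [0,65]×[0,32]: [(0, 0) (65, 0) (65, 32) (0, 32)]
2. ⊥bis P1·P0 via (18.59,13.395): [(0, 25.2272) (39.6354, 0) (65, 0) (65, 32) (0, 32)]  |A|=1580.0552
3. ⊥bis P1·P2 via (38.185,13.415): [(0, 25.2272) (30.8011, 5.6229) (55.7962, 32) (0, 32)]  |A|=840.178
4. canonical 4-gon: [(0, 25.2272) (30.8011, 5.6229) (55.7962, 32) (0, 32)]
5. shoelace: 840.178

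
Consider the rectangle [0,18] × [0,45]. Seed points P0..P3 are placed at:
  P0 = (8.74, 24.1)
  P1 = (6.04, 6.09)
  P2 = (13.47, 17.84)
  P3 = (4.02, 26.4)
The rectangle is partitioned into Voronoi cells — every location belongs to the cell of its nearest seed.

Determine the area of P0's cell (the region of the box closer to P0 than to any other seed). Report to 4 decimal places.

Area of P0's cell: 194.8273

1. box [0,18]×[0,45]: [(0, 0) (18, 0) (18, 45) (0, 45)]
2. ⊥bis P0·P1 via (7.39,15.095): [(0, 16.2029) (18, 13.5044) (18, 45) (0, 45)]  |A|=542.6346
3. ⊥bis P0·P2 via (11.105,20.97): [(0, 16.2029) (4.0019, 15.6029) (18, 26.1798) (18, 45) (0, 45)]  |A|=453.9185
4. ⊥bis P0·P3 via (6.38,25.25): [(1.8372, 15.9275) (4.0019, 15.6029) (18, 26.1798) (18, 45) (16.0039, 45)]  |A|=194.8273
5. canonical 5-gon: [(1.8372, 15.9275) (4.0019, 15.6029) (18, 26.1798) (18, 45) (16.0039, 45)]
6. shoelace: 194.8273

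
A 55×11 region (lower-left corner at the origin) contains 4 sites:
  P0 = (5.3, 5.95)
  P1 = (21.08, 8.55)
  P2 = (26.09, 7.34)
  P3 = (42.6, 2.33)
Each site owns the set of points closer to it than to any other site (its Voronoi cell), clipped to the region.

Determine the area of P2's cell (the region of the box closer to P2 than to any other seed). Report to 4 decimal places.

Area of P2's cell: 127.0754

1. box [0,55]×[0,11]: [(0, 0) (55, 0) (55, 11) (0, 11)]
2. ⊥bis P2·P0 via (15.695,6.645): [(16.1393, 0) (55, 0) (55, 11) (15.4038, 11)]  |A|=431.5129
3. ⊥bis P2·P1 via (23.585,7.945): [(21.6661, 0) (55, 0) (55, 11) (24.3228, 11)]  |A|=352.0606
4. ⊥bis P2·P3 via (34.345,4.835): [(21.6661, 0) (32.8778, 0) (36.2158, 11) (24.3228, 11)]  |A|=127.0754
5. canonical 4-gon: [(21.6661, 0) (32.8778, 0) (36.2158, 11) (24.3228, 11)]
6. shoelace: 127.0754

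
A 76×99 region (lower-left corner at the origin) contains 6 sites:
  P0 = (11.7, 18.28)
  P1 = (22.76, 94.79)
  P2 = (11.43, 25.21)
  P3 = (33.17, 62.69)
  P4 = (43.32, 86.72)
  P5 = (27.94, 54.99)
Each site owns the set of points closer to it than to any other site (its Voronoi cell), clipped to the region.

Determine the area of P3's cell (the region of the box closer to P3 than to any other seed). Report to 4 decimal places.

Area of P3's cell: 1346.3550

1. box [0,76]×[0,99]: [(0, 0) (76, 0) (76, 99) (0, 99)]
2. ⊥bis P3·P0 via (22.435,40.485): [(0, 51.3312) (76, 14.589) (76, 99) (0, 99)]  |A|=5019.032
3. ⊥bis P3·P1 via (27.965,78.74): [(0, 69.671) (0, 51.3312) (76, 14.589) (76, 94.3177)]  |A|=3726.6019
4. ⊥bis P3·P2 via (22.3,43.95): [(0, 69.671) (0, 56.885) (57.4965, 23.5345) (76, 14.589) (76, 94.3177)]  |A|=3566.9411
5. ⊥bis P3·P4 via (38.245,74.705): [(28.3764, 78.8734) (0, 69.671) (0, 56.885) (57.4965, 23.5345) (76, 14.589) (76, 58.7577)]  |A|=2720.193
6. ⊥bis P3·P5 via (30.555,58.84): [(28.3764, 78.8734) (9.8878, 72.8776) (76, 27.9728) (76, 58.7577)]  |A|=1346.355
7. canonical 4-gon: [(28.3764, 78.8734) (9.8878, 72.8776) (76, 27.9728) (76, 58.7577)]
8. shoelace: 1346.355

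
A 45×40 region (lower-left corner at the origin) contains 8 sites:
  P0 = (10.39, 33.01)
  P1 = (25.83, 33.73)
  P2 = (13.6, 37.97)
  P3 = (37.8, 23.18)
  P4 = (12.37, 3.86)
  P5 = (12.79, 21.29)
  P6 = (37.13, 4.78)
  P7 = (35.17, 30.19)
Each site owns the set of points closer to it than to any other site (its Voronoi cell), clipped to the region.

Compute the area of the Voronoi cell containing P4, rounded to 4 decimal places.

Area of P4's cell: 310.5215

1. box [0,45]×[0,40]: [(0, 0) (45, 0) (45, 40) (0, 40)]
2. ⊥bis P4·P0 via (11.38,18.435): [(0, 17.662) (0, 0) (45, 0) (45, 20.7186)]  |A|=863.5644
3. ⊥bis P4·P1 via (19.1,18.795): [(18.783, 18.9378) (0, 17.662) (0, 0) (45, 0) (45, 7.124)]  |A|=685.3588
4. ⊥bis P4·P2 via (12.985,20.915): [(18.783, 18.9378) (0, 17.662) (0, 0) (45, 0) (45, 7.124)]  |A|=685.3588
5. ⊥bis P4·P3 via (25.085,13.52): [(22.1068, 17.4401) (18.783, 18.9378) (0, 17.662) (0, 0) (35.3566, 0)]  |A|=519.7226
6. ⊥bis P4·P5 via (12.58,12.575): [(26.0495, 12.2504) (0, 12.8781) (0, 0) (35.3566, 0)]  |A|=384.3014
7. ⊥bis P4·P6 via (24.75,4.32): [(24.4539, 12.2889) (0, 12.8781) (0, 0) (24.9105, 0)]  |A|=310.5215
8. ⊥bis P4·P7 via (23.77,17.025): [(24.4539, 12.2889) (0, 12.8781) (0, 0) (24.9105, 0)]  |A|=310.5215
9. canonical 4-gon: [(24.4539, 12.2889) (0, 12.8781) (0, 0) (24.9105, 0)]
10. shoelace: 310.5215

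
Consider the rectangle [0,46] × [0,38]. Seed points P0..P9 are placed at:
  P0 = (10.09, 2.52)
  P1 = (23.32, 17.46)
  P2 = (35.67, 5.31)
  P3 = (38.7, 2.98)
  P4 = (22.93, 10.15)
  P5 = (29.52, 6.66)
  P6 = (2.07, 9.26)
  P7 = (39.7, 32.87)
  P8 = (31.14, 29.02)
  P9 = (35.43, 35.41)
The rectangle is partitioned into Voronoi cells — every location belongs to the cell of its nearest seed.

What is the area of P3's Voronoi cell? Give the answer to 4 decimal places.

1. box [0,46]×[0,38]: [(0, 0) (46, 0) (46, 38) (0, 38)]
2. ⊥bis P3·P0 via (24.395,2.75): [(24.4392, 0) (46, 0) (46, 38) (23.8282, 38)]  |A|=830.9183
3. ⊥bis P3·P1 via (31.01,10.22): [(24.388, 3.1864) (24.4392, 0) (46, 0) (46, 26.1417)]  |A|=316.838
4. ⊥bis P3·P2 via (37.185,4.145): [(33.9976, 0) (46, 0) (46, 15.6083)]  |A|=93.6685
5. ⊥bis P3·P4 via (30.815,6.565): [(33.9976, 0) (46, 0) (46, 15.6083)]  |A|=93.6685
6. ⊥bis P3·P5 via (34.11,4.82): [(33.9976, 0) (46, 0) (46, 15.6083)]  |A|=93.6685
7. ⊥bis P3·P6 via (20.385,6.12): [(33.9976, 0) (46, 0) (46, 15.6083)]  |A|=93.6685
8. ⊥bis P3·P7 via (39.2,17.925): [(33.9976, 0) (46, 0) (46, 15.6083)]  |A|=93.6685
9. ⊥bis P3·P8 via (34.92,16): [(33.9976, 0) (46, 0) (46, 15.6083)]  |A|=93.6685
10. ⊥bis P3·P9 via (37.065,19.195): [(33.9976, 0) (46, 0) (46, 15.6083)]  |A|=93.6685
11. canonical 3-gon: [(33.9976, 0) (46, 0) (46, 15.6083)]
12. shoelace: 93.6685

Area of P3's cell: 93.6685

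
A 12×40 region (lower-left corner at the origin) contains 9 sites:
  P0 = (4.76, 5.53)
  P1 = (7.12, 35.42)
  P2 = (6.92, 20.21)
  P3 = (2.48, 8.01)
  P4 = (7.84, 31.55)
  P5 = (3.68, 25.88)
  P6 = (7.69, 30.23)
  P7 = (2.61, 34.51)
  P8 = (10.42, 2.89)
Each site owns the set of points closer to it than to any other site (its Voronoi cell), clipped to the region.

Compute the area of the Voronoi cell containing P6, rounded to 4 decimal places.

1. box [0,12]×[0,40]: [(0, 0) (12, 0) (12, 40) (0, 40)]
2. ⊥bis P6·P0 via (6.225,17.88): [(0, 18.6184) (12, 17.1949) (12, 40) (0, 40)]  |A|=265.1197
3. ⊥bis P6·P1 via (7.405,32.825): [(0, 32.0117) (0, 18.6184) (12, 17.1949) (12, 33.3297)]  |A|=177.168
4. ⊥bis P6·P2 via (7.305,25.22): [(0, 32.0117) (0, 25.7814) (12, 24.8592) (12, 33.3297)]  |A|=88.2049
5. ⊥bis P6·P3 via (5.085,19.12): [(0, 32.0117) (0, 25.7814) (12, 24.8592) (12, 33.3297)]  |A|=88.2049
6. ⊥bis P6·P4 via (7.765,30.89): [(0, 31.7724) (0, 25.7814) (12, 24.8592) (12, 30.4088)]  |A|=69.2434
7. ⊥bis P6·P5 via (5.685,28.055): [(1.8848, 31.5582) (8.8927, 25.098) (12, 24.8592) (12, 30.4088)]  |A|=37.2676
8. ⊥bis P6·P7 via (5.15,32.37): [(4.2405, 31.2905) (3.3376, 30.2189) (8.8927, 25.098) (12, 24.8592) (12, 30.4088)]  |A|=35.8845
9. ⊥bis P6·P8 via (9.055,16.56): [(4.2405, 31.2905) (3.3376, 30.2189) (8.8927, 25.098) (12, 24.8592) (12, 30.4088)]  |A|=35.8845
10. canonical 5-gon: [(4.2405, 31.2905) (3.3376, 30.2189) (8.8927, 25.098) (12, 24.8592) (12, 30.4088)]
11. shoelace: 35.8845

Area of P6's cell: 35.8845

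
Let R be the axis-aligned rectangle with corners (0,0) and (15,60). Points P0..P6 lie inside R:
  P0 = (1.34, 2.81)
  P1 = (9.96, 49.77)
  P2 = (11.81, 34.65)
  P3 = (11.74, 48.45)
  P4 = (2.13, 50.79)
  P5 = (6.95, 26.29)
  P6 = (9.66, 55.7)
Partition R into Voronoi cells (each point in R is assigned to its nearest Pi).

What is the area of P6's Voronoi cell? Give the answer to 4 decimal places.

1. box [0,15]×[0,60]: [(0, 0) (15, 0) (15, 60) (0, 60)]
2. ⊥bis P6·P0 via (5.5,29.255): [(0, 30.1202) (15, 27.7606) (15, 60) (0, 60)]  |A|=465.8942
3. ⊥bis P6·P1 via (9.81,52.735): [(0, 52.2387) (15, 52.9976) (15, 60) (0, 60)]  |A|=110.728
4. ⊥bis P6·P2 via (10.735,45.175): [(0, 52.2387) (15, 52.9976) (15, 60) (0, 60)]  |A|=110.728
5. ⊥bis P6·P3 via (10.7,52.075): [(0, 52.2387) (13.6835, 52.931) (15, 53.3087) (15, 60) (0, 60)]  |A|=110.5232
6. ⊥bis P6·P4 via (5.895,53.245): [(6.342, 52.5596) (13.6835, 52.931) (15, 53.3087) (15, 60) (1.4903, 60)]  |A|=80.3679
7. ⊥bis P6·P5 via (8.305,40.995): [(6.342, 52.5596) (13.6835, 52.931) (15, 53.3087) (15, 60) (1.4903, 60)]  |A|=80.3679
8. canonical 5-gon: [(6.342, 52.5596) (13.6835, 52.931) (15, 53.3087) (15, 60) (1.4903, 60)]
9. shoelace: 80.3679

Area of P6's cell: 80.3679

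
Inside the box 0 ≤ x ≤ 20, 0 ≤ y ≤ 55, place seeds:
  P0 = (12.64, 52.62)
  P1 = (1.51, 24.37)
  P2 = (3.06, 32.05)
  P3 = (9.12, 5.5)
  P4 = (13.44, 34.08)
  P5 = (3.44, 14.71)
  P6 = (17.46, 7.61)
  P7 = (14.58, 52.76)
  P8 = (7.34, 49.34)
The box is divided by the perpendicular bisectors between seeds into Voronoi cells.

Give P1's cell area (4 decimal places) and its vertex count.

Area of P1's cell: 85.0694 (4 vertices)

1. box [0,20]×[0,55]: [(0, 0) (20, 0) (20, 55) (0, 55)]
2. ⊥bis P1·P0 via (7.075,38.495): [(0, 41.2824) (0, 0) (20, 0) (20, 33.4028)]  |A|=746.852
3. ⊥bis P1·P2 via (2.285,28.21): [(0, 28.6712) (0, 0) (20, 0) (20, 24.6347)]  |A|=533.0587
4. ⊥bis P1·P3 via (5.315,14.935): [(0, 28.6712) (0, 12.7915) (20, 20.8572) (20, 24.6347)]  |A|=196.5709
5. ⊥bis P1·P4 via (7.475,29.225): [(9.4836, 26.7572) (0, 28.6712) (0, 12.7915) (15.6978, 19.1222)]  |A|=154.8939
6. ⊥bis P1·P5 via (2.475,19.54): [(13.5559, 21.7539) (9.4836, 26.7572) (0, 28.6712) (0, 19.0455)]  |A|=85.0694
7. ⊥bis P1·P6 via (9.485,15.99): [(13.5559, 21.7539) (9.4836, 26.7572) (0, 28.6712) (0, 19.0455)]  |A|=85.0694
8. ⊥bis P1·P7 via (8.045,38.565): [(13.5559, 21.7539) (9.4836, 26.7572) (0, 28.6712) (0, 19.0455)]  |A|=85.0694
9. ⊥bis P1·P8 via (4.425,36.855): [(13.5559, 21.7539) (9.4836, 26.7572) (0, 28.6712) (0, 19.0455)]  |A|=85.0694
10. canonical 4-gon: [(13.5559, 21.7539) (9.4836, 26.7572) (0, 28.6712) (0, 19.0455)]
11. shoelace: 85.0694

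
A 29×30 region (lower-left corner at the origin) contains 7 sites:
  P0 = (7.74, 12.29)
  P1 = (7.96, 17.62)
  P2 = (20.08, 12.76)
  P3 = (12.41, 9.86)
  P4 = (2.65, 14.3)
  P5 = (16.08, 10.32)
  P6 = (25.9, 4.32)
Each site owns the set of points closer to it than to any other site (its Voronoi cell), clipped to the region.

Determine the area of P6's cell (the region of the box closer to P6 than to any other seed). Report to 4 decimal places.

Area of P6's cell: 95.8360

1. box [0,29]×[0,30]: [(0, 0) (29, 0) (29, 30) (0, 30)]
2. ⊥bis P6·P0 via (16.82,8.305): [(13.1751, 0) (29, 0) (29, 30) (26.3414, 30)]  |A|=277.2516
3. ⊥bis P6·P1 via (16.93,10.97): [(19.527, 14.473) (13.1751, 0) (29, 0) (29, 27.2509)]  |A|=243.5907
4. ⊥bis P6·P2 via (22.99,8.54): [(14.2903, 2.5409) (13.1751, 0) (29, 0) (29, 12.6843)]  |A|=113.3963
5. ⊥bis P6·P3 via (19.155,7.09): [(18.4706, 5.4236) (16.2433, 0) (29, 0) (29, 12.6843)]  |A|=101.3724
6. ⊥bis P6·P4 via (14.275,9.31): [(18.4706, 5.4236) (16.2433, 0) (29, 0) (29, 12.6843)]  |A|=101.3724
7. ⊥bis P6·P5 via (20.99,7.32): [(20.822, 7.045) (16.5175, 0) (29, 0) (29, 12.6843)]  |A|=95.836
8. canonical 4-gon: [(20.822, 7.045) (16.5175, 0) (29, 0) (29, 12.6843)]
9. shoelace: 95.836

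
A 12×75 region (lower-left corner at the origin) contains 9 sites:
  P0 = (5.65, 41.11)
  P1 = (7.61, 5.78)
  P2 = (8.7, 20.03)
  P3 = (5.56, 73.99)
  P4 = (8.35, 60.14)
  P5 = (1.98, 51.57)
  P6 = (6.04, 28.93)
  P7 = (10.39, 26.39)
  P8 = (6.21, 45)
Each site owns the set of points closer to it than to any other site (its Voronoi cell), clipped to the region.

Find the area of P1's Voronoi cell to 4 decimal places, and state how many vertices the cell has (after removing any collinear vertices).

1. box [0,12]×[0,75]: [(0, 0) (12, 0) (12, 75) (0, 75)]
2. ⊥bis P1·P0 via (6.63,23.445): [(0, 23.0772) (0, 0) (12, 0) (12, 23.7429)]  |A|=280.9206
3. ⊥bis P1·P2 via (8.155,12.905): [(0, 13.5288) (0, 0) (12, 0) (12, 12.6109)]  |A|=156.8381
4. ⊥bis P1·P3 via (6.585,39.885): [(0, 13.5288) (0, 0) (12, 0) (12, 12.6109)]  |A|=156.8381
5. ⊥bis P1·P4 via (7.98,32.96): [(0, 13.5288) (0, 0) (12, 0) (12, 12.6109)]  |A|=156.8381
6. ⊥bis P1·P5 via (4.795,28.675): [(0, 13.5288) (0, 0) (12, 0) (12, 12.6109)]  |A|=156.8381
7. ⊥bis P1·P6 via (6.825,17.355): [(0, 13.5288) (0, 0) (12, 0) (12, 12.6109)]  |A|=156.8381
8. ⊥bis P1·P7 via (9,16.085): [(0, 13.5288) (0, 0) (12, 0) (12, 12.6109)]  |A|=156.8381
9. ⊥bis P1·P8 via (6.91,25.39): [(0, 13.5288) (0, 0) (12, 0) (12, 12.6109)]  |A|=156.8381
10. canonical 4-gon: [(0, 13.5288) (0, 0) (12, 0) (12, 12.6109)]
11. shoelace: 156.8381

Area of P1's cell: 156.8381 (4 vertices)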